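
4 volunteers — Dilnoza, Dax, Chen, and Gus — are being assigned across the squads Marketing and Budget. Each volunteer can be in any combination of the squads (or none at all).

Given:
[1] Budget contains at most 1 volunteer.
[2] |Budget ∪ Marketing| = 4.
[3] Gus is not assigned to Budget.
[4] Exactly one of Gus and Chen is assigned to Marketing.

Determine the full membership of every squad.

Marketing = {Dax, Dilnoza, Gus}; Budget = {Chen}

From (3): Gus ∉ Budget.
Suppose Dilnoza ∉ Marketing: no assignment then satisfies all the clues, so Dilnoza ∈ Marketing.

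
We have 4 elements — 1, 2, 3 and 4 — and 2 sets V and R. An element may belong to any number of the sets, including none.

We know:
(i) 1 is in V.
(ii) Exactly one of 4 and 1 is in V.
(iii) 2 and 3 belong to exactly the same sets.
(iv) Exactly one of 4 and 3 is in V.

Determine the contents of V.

From (i): 1 ∈ V.
(ii) (exactly one): 4 ∉ V.
(iv) (exactly one): 3 ∈ V.
(iii): 2 matches 3: 2 ∈ V.

V = {1, 2, 3}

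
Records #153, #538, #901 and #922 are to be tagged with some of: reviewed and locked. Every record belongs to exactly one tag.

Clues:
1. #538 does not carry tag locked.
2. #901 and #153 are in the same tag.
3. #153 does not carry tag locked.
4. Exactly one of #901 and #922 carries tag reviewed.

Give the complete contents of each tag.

reviewed = {#153, #538, #901}; locked = {#922}

From (1): #538 ∉ locked.
From (3): #153 ∉ locked.
(2): #901 matches #153: #901 ∉ locked.
Only one tag left: #153 ∈ reviewed.
Only one tag left: #538 ∈ reviewed.
Only one tag left: #901 ∈ reviewed.
(4) (exactly one): #922 ∉ reviewed.
Only one tag left: #922 ∈ locked.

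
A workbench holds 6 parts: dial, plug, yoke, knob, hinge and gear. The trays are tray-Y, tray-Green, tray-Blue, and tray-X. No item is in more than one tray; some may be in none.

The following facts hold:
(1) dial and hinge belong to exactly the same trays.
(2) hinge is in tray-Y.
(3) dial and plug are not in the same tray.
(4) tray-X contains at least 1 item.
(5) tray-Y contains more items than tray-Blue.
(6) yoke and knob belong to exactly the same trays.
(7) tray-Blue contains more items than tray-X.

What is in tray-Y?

tray-Y = {dial, gear, hinge}

From (2): hinge ∈ tray-Y.
(1): dial matches hinge: dial ∈ tray-Y.
(3): plug ∉ tray-Y.
Suppose yoke ∈ tray-Y: no assignment then satisfies all the clues, so yoke ∉ tray-Y.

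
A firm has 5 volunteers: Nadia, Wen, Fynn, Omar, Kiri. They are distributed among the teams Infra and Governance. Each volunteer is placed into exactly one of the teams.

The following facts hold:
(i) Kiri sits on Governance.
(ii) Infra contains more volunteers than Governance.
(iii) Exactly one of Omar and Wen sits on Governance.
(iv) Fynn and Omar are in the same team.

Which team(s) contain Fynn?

Fynn: Infra

From (i): Kiri ∈ Governance.
Suppose Fynn ∉ Infra: no assignment then satisfies all the clues, so Fynn ∈ Infra.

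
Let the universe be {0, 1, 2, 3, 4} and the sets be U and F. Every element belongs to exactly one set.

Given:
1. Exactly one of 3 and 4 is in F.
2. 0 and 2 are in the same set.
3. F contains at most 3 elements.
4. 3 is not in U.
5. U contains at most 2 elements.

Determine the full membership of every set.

U = {1, 4}; F = {0, 2, 3}

From (4): 3 ∉ U.
Only one set left: 3 ∈ F.
(1) (exactly one): 4 ∉ F.
Only one set left: 4 ∈ U.
Suppose 0 ∈ U: no assignment then satisfies all the clues, so 0 ∉ U.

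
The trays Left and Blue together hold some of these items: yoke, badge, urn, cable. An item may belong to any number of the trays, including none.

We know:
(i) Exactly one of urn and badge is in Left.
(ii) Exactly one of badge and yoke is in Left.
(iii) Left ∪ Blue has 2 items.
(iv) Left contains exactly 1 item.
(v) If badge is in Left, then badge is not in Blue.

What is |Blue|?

1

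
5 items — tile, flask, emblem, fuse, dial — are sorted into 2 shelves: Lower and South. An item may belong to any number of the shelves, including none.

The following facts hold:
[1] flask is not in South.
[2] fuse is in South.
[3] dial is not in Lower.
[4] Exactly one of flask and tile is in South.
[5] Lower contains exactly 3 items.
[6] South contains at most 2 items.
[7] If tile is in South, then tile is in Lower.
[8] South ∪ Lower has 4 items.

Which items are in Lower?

Lower = {emblem, flask, tile}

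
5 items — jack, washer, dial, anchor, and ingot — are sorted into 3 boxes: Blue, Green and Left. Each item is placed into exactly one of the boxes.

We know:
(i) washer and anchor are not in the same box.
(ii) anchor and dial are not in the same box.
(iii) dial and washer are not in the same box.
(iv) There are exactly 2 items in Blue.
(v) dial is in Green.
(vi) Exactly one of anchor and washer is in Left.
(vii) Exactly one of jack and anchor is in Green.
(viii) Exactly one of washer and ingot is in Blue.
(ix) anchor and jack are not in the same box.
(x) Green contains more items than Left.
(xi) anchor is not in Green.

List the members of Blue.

Blue = {anchor, ingot}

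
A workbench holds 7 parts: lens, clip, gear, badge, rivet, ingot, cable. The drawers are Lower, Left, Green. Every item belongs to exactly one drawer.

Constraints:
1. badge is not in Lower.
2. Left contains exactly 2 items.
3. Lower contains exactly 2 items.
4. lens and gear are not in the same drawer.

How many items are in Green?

3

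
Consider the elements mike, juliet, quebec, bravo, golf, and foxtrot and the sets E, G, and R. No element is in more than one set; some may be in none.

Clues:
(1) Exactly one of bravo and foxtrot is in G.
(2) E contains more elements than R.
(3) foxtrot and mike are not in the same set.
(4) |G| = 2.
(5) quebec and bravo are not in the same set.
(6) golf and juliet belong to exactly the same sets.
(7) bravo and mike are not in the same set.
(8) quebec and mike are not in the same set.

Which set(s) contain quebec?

quebec: G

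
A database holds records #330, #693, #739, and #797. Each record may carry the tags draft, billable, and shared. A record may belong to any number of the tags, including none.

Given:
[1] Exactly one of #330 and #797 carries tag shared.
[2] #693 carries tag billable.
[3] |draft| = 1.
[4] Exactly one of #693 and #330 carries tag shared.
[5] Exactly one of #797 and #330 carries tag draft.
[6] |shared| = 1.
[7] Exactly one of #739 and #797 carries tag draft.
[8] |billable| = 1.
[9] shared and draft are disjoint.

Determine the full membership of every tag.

draft = {#797}; billable = {#693}; shared = {#330}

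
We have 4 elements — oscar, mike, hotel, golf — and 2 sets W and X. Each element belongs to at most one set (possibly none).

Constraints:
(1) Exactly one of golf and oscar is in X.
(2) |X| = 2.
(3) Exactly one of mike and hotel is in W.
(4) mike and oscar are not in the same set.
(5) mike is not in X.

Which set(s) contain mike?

From (5): mike ∉ X.
Suppose mike ∉ W: no assignment then satisfies all the clues, so mike ∈ W.

mike: W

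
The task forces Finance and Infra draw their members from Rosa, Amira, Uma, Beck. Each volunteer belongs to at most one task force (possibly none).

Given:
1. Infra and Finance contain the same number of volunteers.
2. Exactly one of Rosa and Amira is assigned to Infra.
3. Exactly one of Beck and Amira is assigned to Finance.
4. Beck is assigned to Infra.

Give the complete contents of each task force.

From (4): Beck ∈ Infra.
(3) (exactly one): Amira ∈ Finance.
(2) (exactly one): Rosa ∈ Infra.
Suppose Uma ∉ Finance: no assignment then satisfies all the clues, so Uma ∈ Finance.

Finance = {Amira, Uma}; Infra = {Beck, Rosa}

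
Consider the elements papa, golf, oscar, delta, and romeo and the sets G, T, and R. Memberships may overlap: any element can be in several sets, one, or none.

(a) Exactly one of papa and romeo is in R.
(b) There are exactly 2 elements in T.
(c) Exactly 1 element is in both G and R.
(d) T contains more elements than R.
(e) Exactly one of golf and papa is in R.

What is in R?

R = {papa}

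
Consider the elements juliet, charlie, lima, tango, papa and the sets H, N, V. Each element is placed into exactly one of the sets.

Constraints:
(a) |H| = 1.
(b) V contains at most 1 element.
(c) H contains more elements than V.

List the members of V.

V = {}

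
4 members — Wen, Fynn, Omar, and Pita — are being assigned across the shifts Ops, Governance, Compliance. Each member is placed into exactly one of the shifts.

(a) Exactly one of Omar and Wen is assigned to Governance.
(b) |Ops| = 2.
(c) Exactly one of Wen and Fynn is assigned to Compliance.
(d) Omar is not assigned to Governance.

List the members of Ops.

Ops = {Omar, Pita}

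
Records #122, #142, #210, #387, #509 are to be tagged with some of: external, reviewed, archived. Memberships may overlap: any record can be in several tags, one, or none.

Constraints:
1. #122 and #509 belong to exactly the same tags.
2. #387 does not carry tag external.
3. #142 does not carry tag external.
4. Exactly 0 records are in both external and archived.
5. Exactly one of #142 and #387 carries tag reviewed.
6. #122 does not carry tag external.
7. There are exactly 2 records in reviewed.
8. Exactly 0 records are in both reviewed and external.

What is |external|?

0

From (2): #387 ∉ external.
From (3): #142 ∉ external.
From (6): #122 ∉ external.
(1): #509 matches #122: #509 ∉ external.
Suppose #122 ∈ reviewed: no assignment then satisfies all the clues, so #122 ∉ reviewed.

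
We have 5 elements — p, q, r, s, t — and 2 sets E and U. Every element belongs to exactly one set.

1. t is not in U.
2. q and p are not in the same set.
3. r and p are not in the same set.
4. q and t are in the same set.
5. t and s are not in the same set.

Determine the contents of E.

E = {q, r, t}

From (1): t ∉ U.
(4): q matches t: q ∉ U.
Only one set left: q ∈ E.
Only one set left: t ∈ E.
(2): p ∉ E.
(5): s ∉ E.
Only one set left: p ∈ U.
Only one set left: s ∈ U.
(3): r ∉ U.
Only one set left: r ∈ E.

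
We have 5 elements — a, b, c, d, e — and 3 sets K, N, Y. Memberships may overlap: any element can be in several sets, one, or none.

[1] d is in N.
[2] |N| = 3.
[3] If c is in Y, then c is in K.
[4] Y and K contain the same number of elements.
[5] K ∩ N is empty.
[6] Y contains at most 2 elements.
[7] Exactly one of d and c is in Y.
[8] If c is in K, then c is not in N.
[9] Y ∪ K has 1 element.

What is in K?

K = {c}

From (1): d ∈ N.
(5) (disjoint): d ∉ K.
Suppose a ∈ K: no assignment then satisfies all the clues, so a ∉ K.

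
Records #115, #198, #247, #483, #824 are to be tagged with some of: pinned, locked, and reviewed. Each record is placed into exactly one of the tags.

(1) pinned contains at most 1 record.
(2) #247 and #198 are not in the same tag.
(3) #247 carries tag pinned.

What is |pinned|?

1

From (3): #247 ∈ pinned.
(1): pinned already has 1, so the rest are out.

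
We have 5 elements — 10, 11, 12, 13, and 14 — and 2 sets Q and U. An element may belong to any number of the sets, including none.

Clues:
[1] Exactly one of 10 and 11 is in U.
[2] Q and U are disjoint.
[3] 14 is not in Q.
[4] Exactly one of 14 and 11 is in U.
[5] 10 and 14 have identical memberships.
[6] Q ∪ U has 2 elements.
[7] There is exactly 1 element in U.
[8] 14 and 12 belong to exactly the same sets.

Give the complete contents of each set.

From (3): 14 ∉ Q.
(5): 10 matches 14: 10 ∉ Q.
(8): 12 matches 14: 12 ∉ Q.
Suppose 10 ∈ U: no assignment then satisfies all the clues, so 10 ∉ U.

Q = {13}; U = {11}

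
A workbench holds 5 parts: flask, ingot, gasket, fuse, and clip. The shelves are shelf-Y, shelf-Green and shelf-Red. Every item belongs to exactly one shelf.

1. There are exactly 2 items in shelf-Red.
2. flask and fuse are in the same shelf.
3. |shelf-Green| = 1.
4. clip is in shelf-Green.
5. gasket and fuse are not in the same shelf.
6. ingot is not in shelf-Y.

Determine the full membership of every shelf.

shelf-Y = {flask, fuse}; shelf-Green = {clip}; shelf-Red = {gasket, ingot}

From (4): clip ∈ shelf-Green.
From (6): ingot ∉ shelf-Y.
(3): shelf-Green already has 1, so the rest are out.
Only one shelf left: ingot ∈ shelf-Red.
Suppose flask ∉ shelf-Y: no assignment then satisfies all the clues, so flask ∈ shelf-Y.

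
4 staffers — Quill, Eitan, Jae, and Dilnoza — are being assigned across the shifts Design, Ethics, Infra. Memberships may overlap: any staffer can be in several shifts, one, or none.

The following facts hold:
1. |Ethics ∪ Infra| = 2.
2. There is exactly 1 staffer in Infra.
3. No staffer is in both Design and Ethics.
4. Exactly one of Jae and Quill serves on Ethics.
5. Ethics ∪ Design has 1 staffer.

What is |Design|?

0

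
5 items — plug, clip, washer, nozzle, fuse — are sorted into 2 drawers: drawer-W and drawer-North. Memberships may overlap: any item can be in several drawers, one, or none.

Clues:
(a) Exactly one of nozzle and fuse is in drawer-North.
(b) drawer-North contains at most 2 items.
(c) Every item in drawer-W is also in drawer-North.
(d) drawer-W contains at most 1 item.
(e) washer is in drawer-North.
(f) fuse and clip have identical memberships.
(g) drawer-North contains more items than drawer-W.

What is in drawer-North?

drawer-North = {nozzle, washer}

From (e): washer ∈ drawer-North.
Suppose plug ∈ drawer-North: no assignment then satisfies all the clues, so plug ∉ drawer-North.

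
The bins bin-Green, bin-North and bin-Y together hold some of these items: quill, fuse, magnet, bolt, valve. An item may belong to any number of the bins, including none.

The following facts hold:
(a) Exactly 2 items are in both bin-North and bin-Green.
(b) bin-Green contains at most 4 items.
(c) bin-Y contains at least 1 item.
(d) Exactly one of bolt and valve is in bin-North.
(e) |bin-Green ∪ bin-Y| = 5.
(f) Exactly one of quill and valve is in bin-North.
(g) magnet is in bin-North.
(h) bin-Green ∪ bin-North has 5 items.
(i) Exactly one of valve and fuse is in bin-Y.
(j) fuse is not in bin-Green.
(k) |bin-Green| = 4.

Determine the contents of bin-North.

bin-North = {fuse, magnet, valve}

From (g): magnet ∈ bin-North.
From (j): fuse ∉ bin-Green.
(k): only 4 candidates remain for bin-Green, so all are in.
Suppose quill ∈ bin-North: no assignment then satisfies all the clues, so quill ∉ bin-North.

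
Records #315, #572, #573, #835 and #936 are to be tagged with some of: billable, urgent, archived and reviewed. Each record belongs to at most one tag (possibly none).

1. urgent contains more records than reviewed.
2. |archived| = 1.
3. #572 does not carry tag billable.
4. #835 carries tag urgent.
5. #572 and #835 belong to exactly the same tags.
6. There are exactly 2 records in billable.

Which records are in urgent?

urgent = {#572, #835}

From (3): #572 ∉ billable.
From (4): #835 ∈ urgent.
(5): #572 matches #835: #572 ∈ urgent.
Suppose #315 ∈ urgent: no assignment then satisfies all the clues, so #315 ∉ urgent.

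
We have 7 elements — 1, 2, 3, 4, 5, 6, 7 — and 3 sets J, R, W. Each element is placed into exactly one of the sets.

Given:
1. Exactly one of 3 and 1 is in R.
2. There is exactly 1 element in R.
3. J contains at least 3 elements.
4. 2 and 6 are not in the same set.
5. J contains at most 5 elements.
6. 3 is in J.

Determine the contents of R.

R = {1}

From (6): 3 ∈ J.
(1) (exactly one): 1 ∈ R.
(2): R already has 1, so the rest are out.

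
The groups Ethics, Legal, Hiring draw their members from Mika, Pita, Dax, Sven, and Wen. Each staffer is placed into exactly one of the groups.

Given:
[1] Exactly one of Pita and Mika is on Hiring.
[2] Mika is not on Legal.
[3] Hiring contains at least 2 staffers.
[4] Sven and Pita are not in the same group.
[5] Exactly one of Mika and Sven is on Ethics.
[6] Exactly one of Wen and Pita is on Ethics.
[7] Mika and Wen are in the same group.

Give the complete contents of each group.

From (2): Mika ∉ Legal.
(7): Wen matches Mika: Wen ∉ Legal.
Suppose Mika ∉ Ethics: no assignment then satisfies all the clues, so Mika ∈ Ethics.

Ethics = {Mika, Wen}; Legal = {Sven}; Hiring = {Dax, Pita}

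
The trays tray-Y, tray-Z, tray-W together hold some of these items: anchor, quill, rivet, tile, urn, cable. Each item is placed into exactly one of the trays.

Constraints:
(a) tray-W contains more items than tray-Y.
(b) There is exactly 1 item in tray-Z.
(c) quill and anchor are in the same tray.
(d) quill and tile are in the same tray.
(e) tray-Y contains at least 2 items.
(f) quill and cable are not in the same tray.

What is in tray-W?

tray-W = {anchor, quill, tile}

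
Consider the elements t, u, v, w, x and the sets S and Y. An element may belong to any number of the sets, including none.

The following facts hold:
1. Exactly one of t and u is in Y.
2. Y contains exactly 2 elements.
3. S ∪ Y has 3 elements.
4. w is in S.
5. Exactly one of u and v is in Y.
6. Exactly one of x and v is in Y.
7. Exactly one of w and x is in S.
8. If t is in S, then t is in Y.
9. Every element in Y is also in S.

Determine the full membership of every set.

S = {t, v, w}; Y = {t, v}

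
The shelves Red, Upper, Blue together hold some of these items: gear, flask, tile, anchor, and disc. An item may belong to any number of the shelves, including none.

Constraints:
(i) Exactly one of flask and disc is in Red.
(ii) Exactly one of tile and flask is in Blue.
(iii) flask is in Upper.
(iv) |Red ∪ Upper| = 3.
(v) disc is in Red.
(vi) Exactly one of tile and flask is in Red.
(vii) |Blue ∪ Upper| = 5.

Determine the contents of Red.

Red = {disc, tile}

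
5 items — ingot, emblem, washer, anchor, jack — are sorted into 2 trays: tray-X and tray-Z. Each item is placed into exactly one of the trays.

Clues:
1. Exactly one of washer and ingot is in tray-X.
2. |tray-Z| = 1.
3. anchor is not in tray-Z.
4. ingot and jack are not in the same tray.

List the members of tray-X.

tray-X = {anchor, emblem, jack, washer}

From (3): anchor ∉ tray-Z.
Only one tray left: anchor ∈ tray-X.
Suppose ingot ∈ tray-X: no assignment then satisfies all the clues, so ingot ∉ tray-X.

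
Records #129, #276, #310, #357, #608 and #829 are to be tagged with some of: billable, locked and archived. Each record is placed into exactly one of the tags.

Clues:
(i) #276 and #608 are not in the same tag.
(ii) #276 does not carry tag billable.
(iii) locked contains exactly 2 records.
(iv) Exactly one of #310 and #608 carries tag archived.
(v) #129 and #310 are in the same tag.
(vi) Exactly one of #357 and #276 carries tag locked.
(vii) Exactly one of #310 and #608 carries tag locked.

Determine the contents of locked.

locked = {#357, #608}

From (ii): #276 ∉ billable.
Suppose #129 ∈ locked: no assignment then satisfies all the clues, so #129 ∉ locked.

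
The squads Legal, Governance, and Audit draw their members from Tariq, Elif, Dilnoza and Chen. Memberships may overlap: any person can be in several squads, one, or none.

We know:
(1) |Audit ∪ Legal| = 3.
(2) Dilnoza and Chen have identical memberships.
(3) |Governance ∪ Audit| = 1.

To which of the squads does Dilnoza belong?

Dilnoza: Legal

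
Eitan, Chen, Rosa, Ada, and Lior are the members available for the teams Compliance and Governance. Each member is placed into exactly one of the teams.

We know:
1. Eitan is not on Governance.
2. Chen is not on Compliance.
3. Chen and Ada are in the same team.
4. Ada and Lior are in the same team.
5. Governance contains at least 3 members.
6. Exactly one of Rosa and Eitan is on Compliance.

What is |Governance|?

4

From (1): Eitan ∉ Governance.
From (2): Chen ∉ Compliance.
(3): Ada matches Chen: Ada ∉ Compliance.
(4): Lior matches Ada: Lior ∉ Compliance.
Only one team left: Eitan ∈ Compliance.
Only one team left: Chen ∈ Governance.
Only one team left: Ada ∈ Governance.
Only one team left: Lior ∈ Governance.
(6) (exactly one): Rosa ∉ Compliance.
Only one team left: Rosa ∈ Governance.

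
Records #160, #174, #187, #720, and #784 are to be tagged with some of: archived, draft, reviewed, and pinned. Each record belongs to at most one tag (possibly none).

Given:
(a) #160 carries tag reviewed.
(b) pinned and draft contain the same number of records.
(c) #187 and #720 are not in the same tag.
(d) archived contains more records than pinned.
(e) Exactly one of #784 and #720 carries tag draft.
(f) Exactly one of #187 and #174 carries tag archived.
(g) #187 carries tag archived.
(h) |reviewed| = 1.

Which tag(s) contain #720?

From (a): #160 ∈ reviewed.
From (g): #187 ∈ archived.
(c): #720 ∉ archived.
(f) (exactly one): #174 ∉ archived.
(h): reviewed already has 1, so the rest are out.
Suppose #720 ∉ draft: no assignment then satisfies all the clues, so #720 ∈ draft.

#720: draft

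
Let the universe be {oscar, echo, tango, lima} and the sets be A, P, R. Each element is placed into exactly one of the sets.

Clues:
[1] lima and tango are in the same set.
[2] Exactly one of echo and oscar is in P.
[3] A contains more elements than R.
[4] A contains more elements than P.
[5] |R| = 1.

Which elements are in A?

A = {lima, tango}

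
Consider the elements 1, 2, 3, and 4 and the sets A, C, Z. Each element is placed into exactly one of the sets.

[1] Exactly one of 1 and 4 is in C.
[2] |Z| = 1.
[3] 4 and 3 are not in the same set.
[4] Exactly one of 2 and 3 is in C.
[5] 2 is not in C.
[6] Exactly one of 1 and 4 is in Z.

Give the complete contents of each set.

From (5): 2 ∉ C.
(4) (exactly one): 3 ∈ C.
(3): 4 ∉ C.
(1) (exactly one): 1 ∈ C.
(6) (exactly one): 4 ∈ Z.
(2): Z already has 1, so the rest are out.
Only one set left: 2 ∈ A.

A = {2}; C = {1, 3}; Z = {4}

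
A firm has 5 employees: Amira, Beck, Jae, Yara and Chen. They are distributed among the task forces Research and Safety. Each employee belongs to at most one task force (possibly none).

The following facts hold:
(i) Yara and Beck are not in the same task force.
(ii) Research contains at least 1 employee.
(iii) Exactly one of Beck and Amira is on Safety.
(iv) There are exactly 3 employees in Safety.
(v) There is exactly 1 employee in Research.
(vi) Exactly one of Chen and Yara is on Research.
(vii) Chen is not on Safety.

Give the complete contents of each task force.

Research = {Chen}; Safety = {Amira, Jae, Yara}

From (vii): Chen ∉ Safety.
Suppose Amira ∈ Research: no assignment then satisfies all the clues, so Amira ∉ Research.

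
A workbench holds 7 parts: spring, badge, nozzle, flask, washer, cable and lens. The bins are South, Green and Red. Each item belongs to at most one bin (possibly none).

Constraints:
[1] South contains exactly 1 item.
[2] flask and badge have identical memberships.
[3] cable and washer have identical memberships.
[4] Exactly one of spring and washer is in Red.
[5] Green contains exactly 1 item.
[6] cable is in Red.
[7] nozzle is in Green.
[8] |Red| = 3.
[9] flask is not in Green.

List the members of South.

South = {spring}

From (6): cable ∈ Red.
From (7): nozzle ∈ Green.
From (9): flask ∉ Green.
(2): badge matches flask: badge ∉ Green.
(3): washer matches cable: washer ∉ South.
(3): washer matches cable: washer ∉ Green.
(3): washer matches cable: washer ∈ Red.
(4) (exactly one): spring ∉ Red.
(5): Green already has 1, so the rest are out.
Suppose spring ∉ South: no assignment then satisfies all the clues, so spring ∈ South.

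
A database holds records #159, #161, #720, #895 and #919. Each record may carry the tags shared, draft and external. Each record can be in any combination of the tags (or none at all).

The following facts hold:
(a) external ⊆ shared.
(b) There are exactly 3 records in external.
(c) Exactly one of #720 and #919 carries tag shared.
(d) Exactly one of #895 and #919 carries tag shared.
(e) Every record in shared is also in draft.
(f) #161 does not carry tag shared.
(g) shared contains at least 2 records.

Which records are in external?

external = {#159, #720, #895}

From (f): #161 ∉ shared.
(a) contrapositive: #161 ∉ external.
Suppose #159 ∉ external: no assignment then satisfies all the clues, so #159 ∈ external.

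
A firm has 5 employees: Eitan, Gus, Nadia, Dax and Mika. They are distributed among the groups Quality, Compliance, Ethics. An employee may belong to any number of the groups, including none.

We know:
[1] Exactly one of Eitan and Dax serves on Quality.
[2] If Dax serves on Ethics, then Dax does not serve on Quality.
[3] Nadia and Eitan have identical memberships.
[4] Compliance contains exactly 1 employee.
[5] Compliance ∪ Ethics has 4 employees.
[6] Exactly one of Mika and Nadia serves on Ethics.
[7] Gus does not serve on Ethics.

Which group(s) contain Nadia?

Nadia: Ethics, Quality

From (7): Gus ∉ Ethics.
Suppose Nadia ∉ Quality: no assignment then satisfies all the clues, so Nadia ∈ Quality.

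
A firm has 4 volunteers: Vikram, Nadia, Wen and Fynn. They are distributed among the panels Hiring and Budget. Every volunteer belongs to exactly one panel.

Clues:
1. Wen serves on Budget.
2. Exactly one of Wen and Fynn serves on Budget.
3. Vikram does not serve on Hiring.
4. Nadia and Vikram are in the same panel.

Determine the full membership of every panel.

From (1): Wen ∈ Budget.
From (3): Vikram ∉ Hiring.
(2) (exactly one): Fynn ∉ Budget.
(4): Nadia matches Vikram: Nadia ∉ Hiring.
Only one panel left: Vikram ∈ Budget.
Only one panel left: Nadia ∈ Budget.
Only one panel left: Fynn ∈ Hiring.

Hiring = {Fynn}; Budget = {Nadia, Vikram, Wen}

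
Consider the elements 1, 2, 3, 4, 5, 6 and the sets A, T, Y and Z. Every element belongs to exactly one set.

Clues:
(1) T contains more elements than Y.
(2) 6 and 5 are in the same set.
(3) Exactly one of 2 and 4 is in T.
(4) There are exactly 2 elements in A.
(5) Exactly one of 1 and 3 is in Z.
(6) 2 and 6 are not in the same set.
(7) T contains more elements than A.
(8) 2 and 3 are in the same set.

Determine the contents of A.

A = {2, 3}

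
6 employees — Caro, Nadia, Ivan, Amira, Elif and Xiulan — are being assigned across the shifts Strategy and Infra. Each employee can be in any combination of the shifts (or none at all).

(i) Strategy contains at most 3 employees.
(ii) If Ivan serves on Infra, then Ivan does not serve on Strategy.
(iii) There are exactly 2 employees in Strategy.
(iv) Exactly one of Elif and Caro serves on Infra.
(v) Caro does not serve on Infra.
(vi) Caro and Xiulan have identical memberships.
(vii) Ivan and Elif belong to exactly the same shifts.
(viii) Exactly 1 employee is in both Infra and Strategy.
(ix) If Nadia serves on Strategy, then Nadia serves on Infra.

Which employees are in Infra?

Infra = {Elif, Ivan, Nadia}

From (v): Caro ∉ Infra.
(iv) (exactly one): Elif ∈ Infra.
(vi): Xiulan matches Caro: Xiulan ∉ Infra.
(vii): Ivan matches Elif: Ivan ∈ Infra.
(ii): Ivan ∉ Strategy.
(vii): Elif matches Ivan: Elif ∉ Strategy.
Suppose Nadia ∉ Infra: no assignment then satisfies all the clues, so Nadia ∈ Infra.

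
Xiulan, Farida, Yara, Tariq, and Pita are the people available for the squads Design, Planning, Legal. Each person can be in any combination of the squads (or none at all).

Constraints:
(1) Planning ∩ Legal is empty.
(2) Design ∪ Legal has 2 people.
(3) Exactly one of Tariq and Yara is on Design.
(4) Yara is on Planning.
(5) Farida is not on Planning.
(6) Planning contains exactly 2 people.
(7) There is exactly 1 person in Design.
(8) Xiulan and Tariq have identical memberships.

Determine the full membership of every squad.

Design = {Yara}; Planning = {Pita, Yara}; Legal = {Farida}

From (4): Yara ∈ Planning.
From (5): Farida ∉ Planning.
(1) (disjoint): Yara ∉ Legal.
Suppose Xiulan ∈ Design: no assignment then satisfies all the clues, so Xiulan ∉ Design.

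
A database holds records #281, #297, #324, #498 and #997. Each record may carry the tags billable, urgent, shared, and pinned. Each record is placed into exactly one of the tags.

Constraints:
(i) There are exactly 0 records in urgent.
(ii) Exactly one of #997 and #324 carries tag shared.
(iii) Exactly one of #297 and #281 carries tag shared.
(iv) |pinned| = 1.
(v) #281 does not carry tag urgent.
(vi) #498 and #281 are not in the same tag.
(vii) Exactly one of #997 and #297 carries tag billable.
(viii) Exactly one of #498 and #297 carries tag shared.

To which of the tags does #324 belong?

#324: shared

From (v): #281 ∉ urgent.
(i): urgent already has 0, so the rest are out.
Suppose #324 ∈ billable: no assignment then satisfies all the clues, so #324 ∉ billable.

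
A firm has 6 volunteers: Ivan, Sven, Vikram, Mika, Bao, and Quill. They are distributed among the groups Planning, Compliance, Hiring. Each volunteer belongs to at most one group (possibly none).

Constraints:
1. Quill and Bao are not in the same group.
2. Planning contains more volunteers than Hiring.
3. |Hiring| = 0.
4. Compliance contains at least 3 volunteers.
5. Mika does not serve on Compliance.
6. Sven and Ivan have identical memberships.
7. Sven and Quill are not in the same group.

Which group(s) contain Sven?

Sven: Compliance

From (5): Mika ∉ Compliance.
(3): Hiring already has 0, so the rest are out.
Suppose Sven ∈ Planning: no assignment then satisfies all the clues, so Sven ∉ Planning.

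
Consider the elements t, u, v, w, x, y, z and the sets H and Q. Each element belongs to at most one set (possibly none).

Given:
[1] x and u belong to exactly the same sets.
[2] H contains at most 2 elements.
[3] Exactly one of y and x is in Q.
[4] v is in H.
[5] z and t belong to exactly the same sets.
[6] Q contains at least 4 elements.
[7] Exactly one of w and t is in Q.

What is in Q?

Q = {t, u, x, z}

From (4): v ∈ H.
Suppose t ∉ Q: no assignment then satisfies all the clues, so t ∈ Q.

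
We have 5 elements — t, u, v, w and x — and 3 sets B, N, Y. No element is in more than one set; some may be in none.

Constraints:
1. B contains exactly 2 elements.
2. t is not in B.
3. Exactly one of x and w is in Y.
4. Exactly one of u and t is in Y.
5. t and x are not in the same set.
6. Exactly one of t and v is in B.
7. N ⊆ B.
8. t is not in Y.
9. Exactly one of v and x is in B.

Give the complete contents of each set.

B = {v, w}; N = {}; Y = {u, x}

From (2): t ∉ B.
From (8): t ∉ Y.
(4) (exactly one): u ∈ Y.
(6) (exactly one): v ∈ B.
(7) contrapositive: t ∉ N.
(9) (exactly one): x ∉ B.
(1): only 2 candidates remain for B, so all are in.
(3) (exactly one): x ∈ Y.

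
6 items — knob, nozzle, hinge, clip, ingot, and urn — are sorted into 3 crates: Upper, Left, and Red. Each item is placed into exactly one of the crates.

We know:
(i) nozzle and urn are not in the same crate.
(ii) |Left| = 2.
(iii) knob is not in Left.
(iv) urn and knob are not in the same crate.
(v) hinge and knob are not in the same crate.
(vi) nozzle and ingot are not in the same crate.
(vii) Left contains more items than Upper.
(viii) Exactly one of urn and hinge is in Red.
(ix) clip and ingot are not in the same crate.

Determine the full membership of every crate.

Upper = {knob}; Left = {ingot, urn}; Red = {clip, hinge, nozzle}

From (iii): knob ∉ Left.
Suppose knob ∉ Upper: no assignment then satisfies all the clues, so knob ∈ Upper.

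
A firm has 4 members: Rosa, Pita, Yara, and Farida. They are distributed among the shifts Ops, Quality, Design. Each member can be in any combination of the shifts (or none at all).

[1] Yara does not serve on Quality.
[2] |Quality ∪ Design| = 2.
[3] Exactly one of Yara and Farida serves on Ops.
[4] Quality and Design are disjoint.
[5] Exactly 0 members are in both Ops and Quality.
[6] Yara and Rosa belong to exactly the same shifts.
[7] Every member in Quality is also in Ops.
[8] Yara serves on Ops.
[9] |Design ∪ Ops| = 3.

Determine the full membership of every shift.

Ops = {Pita, Rosa, Yara}; Quality = {}; Design = {Rosa, Yara}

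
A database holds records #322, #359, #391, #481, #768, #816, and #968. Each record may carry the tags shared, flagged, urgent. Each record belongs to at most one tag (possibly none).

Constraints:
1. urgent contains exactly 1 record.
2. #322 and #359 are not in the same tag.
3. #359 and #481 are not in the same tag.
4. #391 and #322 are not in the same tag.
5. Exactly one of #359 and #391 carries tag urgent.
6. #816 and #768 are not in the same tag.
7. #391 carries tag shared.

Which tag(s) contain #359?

From (7): #391 ∈ shared.
(4): #322 ∉ shared.
(5) (exactly one): #359 ∈ urgent.
(1): urgent already has 1, so the rest are out.

#359: urgent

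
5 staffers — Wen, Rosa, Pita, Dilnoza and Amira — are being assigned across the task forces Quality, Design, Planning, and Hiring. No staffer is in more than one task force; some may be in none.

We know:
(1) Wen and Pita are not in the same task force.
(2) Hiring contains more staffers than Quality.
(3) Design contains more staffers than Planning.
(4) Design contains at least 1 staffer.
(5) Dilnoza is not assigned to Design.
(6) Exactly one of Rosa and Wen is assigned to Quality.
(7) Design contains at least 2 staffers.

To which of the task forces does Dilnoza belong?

Dilnoza: Hiring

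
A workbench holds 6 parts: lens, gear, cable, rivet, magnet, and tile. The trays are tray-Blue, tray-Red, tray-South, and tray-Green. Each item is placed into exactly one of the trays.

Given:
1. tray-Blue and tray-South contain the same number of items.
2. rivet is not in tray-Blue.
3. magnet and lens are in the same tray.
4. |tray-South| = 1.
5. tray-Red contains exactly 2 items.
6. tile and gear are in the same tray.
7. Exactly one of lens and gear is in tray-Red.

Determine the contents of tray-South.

tray-South = {rivet}

From (2): rivet ∉ tray-Blue.
Suppose lens ∈ tray-South: no assignment then satisfies all the clues, so lens ∉ tray-South.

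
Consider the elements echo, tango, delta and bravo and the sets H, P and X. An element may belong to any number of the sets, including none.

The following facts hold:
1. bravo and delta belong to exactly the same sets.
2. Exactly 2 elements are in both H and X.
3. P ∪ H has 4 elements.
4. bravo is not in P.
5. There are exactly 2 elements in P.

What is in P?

P = {echo, tango}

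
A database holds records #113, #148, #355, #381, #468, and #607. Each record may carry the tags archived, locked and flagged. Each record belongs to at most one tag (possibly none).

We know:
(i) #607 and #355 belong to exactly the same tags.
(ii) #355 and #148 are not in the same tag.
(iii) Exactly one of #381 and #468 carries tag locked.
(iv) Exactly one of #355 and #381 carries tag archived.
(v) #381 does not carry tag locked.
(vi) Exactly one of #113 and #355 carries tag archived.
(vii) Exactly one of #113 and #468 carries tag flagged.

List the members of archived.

From (v): #381 ∉ locked.
(iii) (exactly one): #468 ∈ locked.
(vii) (exactly one): #113 ∈ flagged.
(vi) (exactly one): #355 ∈ archived.
(i): #607 matches #355: #607 ∈ archived.
(ii): #148 ∉ archived.
(iv) (exactly one): #381 ∉ archived.

archived = {#355, #607}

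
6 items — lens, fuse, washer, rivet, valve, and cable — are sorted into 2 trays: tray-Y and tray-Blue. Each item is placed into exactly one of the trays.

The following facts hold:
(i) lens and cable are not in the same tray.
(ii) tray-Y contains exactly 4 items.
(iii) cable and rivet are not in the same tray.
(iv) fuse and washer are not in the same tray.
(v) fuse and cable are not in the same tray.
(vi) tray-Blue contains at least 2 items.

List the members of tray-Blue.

tray-Blue = {cable, washer}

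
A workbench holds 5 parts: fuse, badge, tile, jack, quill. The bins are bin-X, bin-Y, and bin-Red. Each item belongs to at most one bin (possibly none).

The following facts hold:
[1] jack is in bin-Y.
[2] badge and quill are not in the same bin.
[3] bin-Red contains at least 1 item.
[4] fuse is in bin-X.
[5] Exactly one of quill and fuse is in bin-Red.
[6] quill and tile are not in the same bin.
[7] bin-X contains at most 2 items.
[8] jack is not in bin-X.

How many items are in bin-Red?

From (1): jack ∈ bin-Y.
From (4): fuse ∈ bin-X.
(5) (exactly one): quill ∈ bin-Red.
(6): tile ∉ bin-Red.
(2): badge ∉ bin-Red.

1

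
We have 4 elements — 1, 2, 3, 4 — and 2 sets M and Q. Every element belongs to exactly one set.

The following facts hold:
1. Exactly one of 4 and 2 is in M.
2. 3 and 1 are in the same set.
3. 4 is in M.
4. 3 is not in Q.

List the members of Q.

From (3): 4 ∈ M.
From (4): 3 ∉ Q.
(1) (exactly one): 2 ∉ M.
(2): 1 matches 3: 1 ∉ Q.
Only one set left: 1 ∈ M.
Only one set left: 2 ∈ Q.
Only one set left: 3 ∈ M.

Q = {2}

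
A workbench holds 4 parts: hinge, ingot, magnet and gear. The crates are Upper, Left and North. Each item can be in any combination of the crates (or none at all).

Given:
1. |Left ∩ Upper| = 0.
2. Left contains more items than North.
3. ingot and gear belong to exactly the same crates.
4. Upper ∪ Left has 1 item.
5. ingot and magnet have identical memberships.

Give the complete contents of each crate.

Upper = {}; Left = {hinge}; North = {}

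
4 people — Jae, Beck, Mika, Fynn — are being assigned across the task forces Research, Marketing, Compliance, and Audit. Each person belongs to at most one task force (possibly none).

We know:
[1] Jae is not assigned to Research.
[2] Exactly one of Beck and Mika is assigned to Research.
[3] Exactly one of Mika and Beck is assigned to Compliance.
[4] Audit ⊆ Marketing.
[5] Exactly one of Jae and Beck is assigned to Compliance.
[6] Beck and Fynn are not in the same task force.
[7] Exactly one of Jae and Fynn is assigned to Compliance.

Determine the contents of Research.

Research = {Beck}

From (1): Jae ∉ Research.
Suppose Beck ∉ Research: no assignment then satisfies all the clues, so Beck ∈ Research.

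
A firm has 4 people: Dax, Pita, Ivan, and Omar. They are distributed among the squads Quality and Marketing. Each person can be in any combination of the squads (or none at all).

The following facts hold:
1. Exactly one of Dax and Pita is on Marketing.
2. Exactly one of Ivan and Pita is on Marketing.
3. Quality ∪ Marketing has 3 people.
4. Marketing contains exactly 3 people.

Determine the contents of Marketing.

Marketing = {Dax, Ivan, Omar}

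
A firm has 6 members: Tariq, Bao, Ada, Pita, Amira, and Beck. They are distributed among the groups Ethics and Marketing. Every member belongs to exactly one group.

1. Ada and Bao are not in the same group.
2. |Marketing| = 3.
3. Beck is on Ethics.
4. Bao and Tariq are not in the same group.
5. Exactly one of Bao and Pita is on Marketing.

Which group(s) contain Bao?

Bao: Ethics

From (3): Beck ∈ Ethics.
Suppose Bao ∉ Ethics: no assignment then satisfies all the clues, so Bao ∈ Ethics.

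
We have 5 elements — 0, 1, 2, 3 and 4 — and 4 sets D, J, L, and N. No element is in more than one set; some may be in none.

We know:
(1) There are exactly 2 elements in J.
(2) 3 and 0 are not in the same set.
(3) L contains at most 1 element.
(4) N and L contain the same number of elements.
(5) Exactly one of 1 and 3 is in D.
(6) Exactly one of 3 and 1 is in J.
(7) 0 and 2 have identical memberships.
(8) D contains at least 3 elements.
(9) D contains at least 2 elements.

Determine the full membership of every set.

D = {0, 1, 2}; J = {3, 4}; L = {}; N = {}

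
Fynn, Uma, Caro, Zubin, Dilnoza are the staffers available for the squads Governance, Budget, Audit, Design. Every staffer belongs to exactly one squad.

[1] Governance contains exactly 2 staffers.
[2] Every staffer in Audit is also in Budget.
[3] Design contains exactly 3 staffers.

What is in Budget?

Budget = {}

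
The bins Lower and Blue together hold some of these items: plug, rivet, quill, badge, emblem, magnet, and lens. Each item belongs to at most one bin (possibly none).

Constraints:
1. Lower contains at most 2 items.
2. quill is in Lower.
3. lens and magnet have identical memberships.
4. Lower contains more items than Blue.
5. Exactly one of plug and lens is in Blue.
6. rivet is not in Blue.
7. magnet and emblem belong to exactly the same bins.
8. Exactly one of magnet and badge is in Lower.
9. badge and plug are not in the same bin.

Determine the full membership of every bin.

Lower = {badge, quill}; Blue = {plug}

From (2): quill ∈ Lower.
From (6): rivet ∉ Blue.
Suppose plug ∈ Lower: no assignment then satisfies all the clues, so plug ∉ Lower.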